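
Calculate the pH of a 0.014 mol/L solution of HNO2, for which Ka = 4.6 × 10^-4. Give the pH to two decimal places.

HNO2 ⇌ NO2- + H+
Ka = [H+]²/(0.014 − [H+]) = 4.6 × 10^-4
[H+] is not negligible relative to C₀; solve [H+]² + 0.00046·[H+] − 6.44e-06 = 0.
[H+] = [−0.00046 + √(0.00046² + 2.58e-05)]/2 = 2.32 × 10^-3 M
pH = −log(2.32 × 10^-3) = 2.63

pH = 2.63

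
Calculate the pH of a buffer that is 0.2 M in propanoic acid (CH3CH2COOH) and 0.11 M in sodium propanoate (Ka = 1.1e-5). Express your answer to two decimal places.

pKa = −log(1.1 × 10^-5) = 4.959
pH = pKa + log([A⁻]/[HA]) = 4.959 + log(0.11/0.2)
pH = 4.959 + (-0.260) = 4.70

pH = 4.70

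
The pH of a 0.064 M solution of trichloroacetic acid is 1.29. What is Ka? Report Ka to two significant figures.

Ka = 2.1 × 10^-1

[H+] = 10^(-1.29) = 5.13 × 10^-2 M
At equilibrium [HA] = 0.064 − 5.13 × 10^-2 = 1.27 × 10^-2 M
Ka = [H+][A-]/[HA] = (5.13 × 10^-2)² / 1.27 × 10^-2 = 2.1 × 10^-1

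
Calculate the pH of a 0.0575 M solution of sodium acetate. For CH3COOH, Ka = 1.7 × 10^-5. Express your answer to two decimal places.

CH3COO- is the conjugate base of the weak acid CH3COOH.
Kb = Kw/Ka = 1.0×10^-14 / 1.7 × 10^-5 = 5.88 × 10^-10
Let x = [OH-] at equilibrium. Kb = x²/(0.0575 − x).
Assume x ≪ 0.0575: x ≈ √(5.88 × 10^-10 × 0.0575) = 5.81 × 10^-6 M
pOH = −log(5.81 × 10^-6) = 5.24; pH = 14.00 − 5.24 = 8.76

pH = 8.76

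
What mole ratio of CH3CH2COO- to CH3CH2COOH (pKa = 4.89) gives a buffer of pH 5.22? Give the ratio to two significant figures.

pH = pKa + log(r) ⇒ log(r) = 5.22 − 4.89 = +0.33
r = [CH3CH2COO-]/[CH3CH2COOH] = 10^(+0.33) = 2.14

ratio = 2.1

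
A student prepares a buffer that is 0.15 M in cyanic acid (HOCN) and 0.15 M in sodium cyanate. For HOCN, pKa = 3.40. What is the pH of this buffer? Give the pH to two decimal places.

pH = pKa + log([A⁻]/[HA]) = 3.40 + log(0.15/0.15)
pH = 3.40 + (+0.000) = 3.40

pH = 3.40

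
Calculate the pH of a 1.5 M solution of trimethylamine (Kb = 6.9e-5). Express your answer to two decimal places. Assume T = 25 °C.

(CH3)3N + H2O ⇌ (CH3)3NH+ + OH-
From the ICE table, Kb = [OH-]²/(1.5 − [OH-]) = 6.9 × 10^-5.
Neglecting [OH-] in the denominator: [OH-] = √(6.9 × 10^-5 × 1.5) = 1.02 × 10^-2 M
pOH = 1.99, so pH = 14.00 − pOH = 12.01

pH = 12.01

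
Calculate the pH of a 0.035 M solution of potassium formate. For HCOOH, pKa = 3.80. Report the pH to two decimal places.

HCOO- is the conjugate base of the weak acid HCOOH.
Ka = 10^(−3.80) = 1.58 × 10^-4
Kb = Kw/Ka = 1.0×10^-14 / 1.58 × 10^-4 = 6.33 × 10^-11
Let x = [OH-] at equilibrium. Kb = x²/(0.035 − x).
Since Kb ≪ C₀, x ≈ √(Kb·C₀) = 1.49 × 10^-6 M.
pOH = 5.83, so pH = 14.00 − pOH = 8.17

pH = 8.17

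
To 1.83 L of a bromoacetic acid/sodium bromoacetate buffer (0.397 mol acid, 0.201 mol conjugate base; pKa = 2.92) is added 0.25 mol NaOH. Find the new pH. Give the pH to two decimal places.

After neutralization: n(BrCH2COOH) = 0.147 mol, n(BrCH2COO-) = 0.451 mol.
Henderson–Hasselbalch with mole ratio 0.451/0.147: pH = 2.92 + (+0.487)

pH = 3.41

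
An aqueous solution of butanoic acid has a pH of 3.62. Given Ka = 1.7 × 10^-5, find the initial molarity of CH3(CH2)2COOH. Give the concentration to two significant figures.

[H+] = 10^(-3.62) = 2.40 × 10^-4 M = x
Ka = x²/(C₀ − x) ⇒ C₀ = x + x²/Ka
C₀ = 2.40 × 10^-4 + (2.40 × 10^-4)²/(1.7 × 10^-5) = 3.63 × 10^-3 M

C₀ = 3.6 × 10^-3 M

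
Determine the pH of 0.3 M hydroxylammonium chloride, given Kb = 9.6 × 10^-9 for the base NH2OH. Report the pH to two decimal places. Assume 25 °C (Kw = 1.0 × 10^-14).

NH3OH+ is the conjugate acid of the weak base NH2OH.
Ka = Kw/Kb = 1.0×10^-14 / 9.6 × 10^-9 = 1.04 × 10^-6
Ka = [H+]²/(0.3 − [H+]) = 1.04 × 10^-6
Neglecting [H+] in the denominator: [H+] = √(1.04 × 10^-6 × 0.3) = 5.59 × 10^-4 M
Check: 0.19% ionized — well under 5%, approximation valid.
pH = −log[H+] = −log(5.59 × 10^-4) = 3.25

pH = 3.25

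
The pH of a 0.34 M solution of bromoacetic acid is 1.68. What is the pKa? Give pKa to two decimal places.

pKa = 2.86

[H+] = 10^(-1.68) = 2.09 × 10^-2 M
At equilibrium [HA] = 0.34 − 2.09 × 10^-2 = 3.19 × 10^-1 M
Ka = [H+][A-]/[HA] = (2.09 × 10^-2)² / 3.19 × 10^-1 = 1.37 × 10^-3
pKa = -log(1.37 × 10^-3) = 2.86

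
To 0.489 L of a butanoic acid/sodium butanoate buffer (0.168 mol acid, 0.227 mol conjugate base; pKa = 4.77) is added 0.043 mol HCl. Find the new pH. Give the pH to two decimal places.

Added H+ converts CH3(CH2)2COO- to CH3(CH2)2COOH: CH3(CH2)2COOH → 0.211 mol, CH3(CH2)2COO- → 0.184 mol.
pH = pKa + log(n_CH3(CH2)2COO-/n_CH3(CH2)2COOH) = 4.77 + log(0.184/0.211) = 4.77 + (-0.059)

pH = 4.71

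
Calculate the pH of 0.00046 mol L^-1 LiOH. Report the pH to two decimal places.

pH = 10.66

LiOH is a strong base; [OH-] = 0.00046 M.
pOH = -log(0.00046) = 3.34
pH = 14.00 - 3.34 = 10.66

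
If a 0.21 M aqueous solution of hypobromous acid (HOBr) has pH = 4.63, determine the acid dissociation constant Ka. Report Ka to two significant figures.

Ka = 2.6 × 10^-9

[H+] = 10^(-4.63) = 2.34 × 10^-5 M
At equilibrium [HA] = 0.21 − 2.34 × 10^-5 = 2.10 × 10^-1 M
Ka = [H+][A-]/[HA] = (2.34 × 10^-5)² / 2.10 × 10^-1 = 2.6 × 10^-9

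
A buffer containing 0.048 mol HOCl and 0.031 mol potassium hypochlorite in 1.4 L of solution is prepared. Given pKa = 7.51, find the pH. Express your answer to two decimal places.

Using pH = pKa + log([base]/[acid]) with [base]/[acid] = 0.031/0.048:
pH = 7.51 + (-0.190) = 7.32

pH = 7.32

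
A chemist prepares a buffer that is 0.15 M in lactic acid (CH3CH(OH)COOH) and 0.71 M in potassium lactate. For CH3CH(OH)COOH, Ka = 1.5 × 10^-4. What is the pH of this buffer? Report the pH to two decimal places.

pKa = −log(1.5 × 10^-4) = 3.824
Using pH = pKa + log([base]/[acid]) with [base]/[acid] = 0.71/0.15:
pH = 3.824 + (+0.675) = 4.50

pH = 4.50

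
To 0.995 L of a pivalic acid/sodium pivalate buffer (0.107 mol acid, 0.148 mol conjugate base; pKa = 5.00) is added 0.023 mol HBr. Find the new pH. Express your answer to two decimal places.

pH = 4.98

After neutralization: n((CH3)3CCOOH) = 0.13 mol, n((CH3)3CCOO-) = 0.125 mol.
Henderson–Hasselbalch with mole ratio 0.125/0.13: pH = 5.00 + (-0.017)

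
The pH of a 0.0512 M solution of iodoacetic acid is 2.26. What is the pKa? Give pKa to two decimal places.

[H+] = 10^(-2.26) = 5.50 × 10^-3 M
At equilibrium [HA] = 0.0512 − 5.50 × 10^-3 = 4.57 × 10^-2 M
Ka = [H+][A-]/[HA] = (5.50 × 10^-3)² / 4.57 × 10^-2 = 6.62 × 10^-4
pKa = -log(6.62 × 10^-4) = 3.18

pKa = 3.18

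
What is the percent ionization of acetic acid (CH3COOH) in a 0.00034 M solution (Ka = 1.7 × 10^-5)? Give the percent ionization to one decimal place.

CH3COOH ⇌ CH3COO- + H+; let x = [H+] at equilibrium.
Ka = x²/(C₀ − x); solving the quadratic gives x = 6.80 × 10^-5 M.
Fraction ionized = 6.80 × 10^-5 / 0.00034 = 0.2000 → 20.0%

20.0%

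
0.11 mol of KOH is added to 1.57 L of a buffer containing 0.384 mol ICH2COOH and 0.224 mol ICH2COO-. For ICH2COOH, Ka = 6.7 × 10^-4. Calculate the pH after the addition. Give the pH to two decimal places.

pH = 3.26

After neutralization: n(ICH2COOH) = 0.274 mol, n(ICH2COO-) = 0.334 mol.
pKa = −log(6.7 × 10^-4) = 3.174
Henderson–Hasselbalch with mole ratio 0.334/0.274: pH = 3.174 + (+0.086)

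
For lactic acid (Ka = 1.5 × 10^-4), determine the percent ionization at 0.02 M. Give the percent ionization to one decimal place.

CH3CH(OH)COOH ⇌ CH3CH(OH)COO- + H+; let x = [H+] at equilibrium.
Ka = x²/(C₀ − x); solving the quadratic gives x = 1.66 × 10^-3 M.
% ionization = x/C₀ × 100% = 1.66 × 10^-3/0.02 × 100% = 8.3%

8.3%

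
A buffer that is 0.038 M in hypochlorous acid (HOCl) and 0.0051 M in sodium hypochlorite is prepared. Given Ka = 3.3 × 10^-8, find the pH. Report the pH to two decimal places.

pKa = −log(3.3 × 10^-8) = 7.481
pH = pKa + log([A⁻]/[HA]) = 7.481 + log(0.0051/0.038)
pH = 7.481 + (-0.872) = 6.61

pH = 6.61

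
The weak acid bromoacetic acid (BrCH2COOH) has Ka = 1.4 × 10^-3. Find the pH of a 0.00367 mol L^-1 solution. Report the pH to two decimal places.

BrCH2COOH ⇌ BrCH2COO- + H+
Ka = [H+]²/(0.00367 − [H+]) = 1.4 × 10^-3
[H+] is not negligible relative to C₀; solve [H+]² + 0.0014·[H+] − 5.14e-06 = 0.
[H+] = [−0.0014 + √(0.0014² + 2.06e-05)]/2 = 1.67 × 10^-3 M
pH = −log[H+] = −log(1.67 × 10^-3) = 2.78

pH = 2.78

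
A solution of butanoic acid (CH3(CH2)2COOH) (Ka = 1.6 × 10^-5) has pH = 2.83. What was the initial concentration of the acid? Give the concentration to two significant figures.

[H+] = 10^(-2.83) = 1.48 × 10^-3 M = x
Ka = x²/(C₀ − x) ⇒ C₀ = x + x²/Ka
C₀ = 1.48 × 10^-3 + (1.48 × 10^-3)²/(1.6 × 10^-5) = 1.38 × 10^-1 M

C₀ = 1.4 × 10^-1 M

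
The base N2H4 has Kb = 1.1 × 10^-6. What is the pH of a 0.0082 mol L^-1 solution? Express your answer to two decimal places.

N2H4 + H2O ⇌ N2H5+ + OH-
Kb = [OH-]²/(0.0082 − [OH-]) = 1.1 × 10^-6
Since Kb ≪ C₀, [OH-] ≈ √(Kb·C₀) = 9.50 × 10^-5 M.
([OH-]/C₀ = 1.2% < 5%, so the approximation holds.)
pOH = 4.02, so pH = 14.00 − pOH = 9.98

pH = 9.98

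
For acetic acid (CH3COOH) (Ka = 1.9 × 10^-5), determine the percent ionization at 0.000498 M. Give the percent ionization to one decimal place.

17.7%

CH3COOH ⇌ CH3COO- + H+; let x = [H+] at equilibrium.
Ka = x²/(C₀ − x); solving the quadratic gives x = 8.82 × 10^-5 M.
% ionization = x/C₀ × 100% = 8.82 × 10^-5/0.000498 × 100% = 17.7%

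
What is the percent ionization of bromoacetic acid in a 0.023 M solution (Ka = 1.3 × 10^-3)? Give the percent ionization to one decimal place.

BrCH2COOH ⇌ BrCH2COO- + H+; let x = [H+] at equilibrium.
Ka = x²/(C₀ − x); solving the quadratic gives x = 4.86 × 10^-3 M.
% ionization = x/C₀ × 100% = 4.86 × 10^-3/0.023 × 100% = 21.1%

21.1%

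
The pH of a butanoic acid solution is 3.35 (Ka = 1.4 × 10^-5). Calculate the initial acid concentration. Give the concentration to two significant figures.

[H+] = 10^(-3.35) = 4.47 × 10^-4 M = x
Ka = x²/(C₀ − x) ⇒ C₀ = x + x²/Ka
C₀ = 4.47 × 10^-4 + (4.47 × 10^-4)²/(1.4 × 10^-5) = 1.47 × 10^-2 M

C₀ = 1.5 × 10^-2 M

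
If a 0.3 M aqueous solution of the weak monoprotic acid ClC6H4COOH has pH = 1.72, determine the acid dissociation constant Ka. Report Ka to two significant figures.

Ka = 1.3 × 10^-3

[H+] = 10^(-1.72) = 1.91 × 10^-2 M
At equilibrium [HA] = 0.3 − 1.91 × 10^-2 = 2.81 × 10^-1 M
Ka = [H+][A-]/[HA] = (1.91 × 10^-2)² / 2.81 × 10^-1 = 1.3 × 10^-3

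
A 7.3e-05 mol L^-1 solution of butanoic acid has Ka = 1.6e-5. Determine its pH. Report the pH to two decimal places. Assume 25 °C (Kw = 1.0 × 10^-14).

CH3(CH2)2COOH ⇌ CH3(CH2)2COO- + H+
Let x = [H+] at equilibrium. Ka = x²/(7.3e-05 − x).
The 5% rule fails; solving x² + Ka·x − Ka·C₀ = 0 exactly:
x = (−Ka + √(Ka² + 4·Ka·C₀))/2 = 2.71 × 10^-5 M
pH = −log[H+] = −log(2.71 × 10^-5) = 4.57

pH = 4.57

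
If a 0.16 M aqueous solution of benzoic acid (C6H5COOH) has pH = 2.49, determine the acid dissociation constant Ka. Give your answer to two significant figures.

Ka = 6.7 × 10^-5

[H+] = 10^(-2.49) = 3.24 × 10^-3 M
At equilibrium [HA] = 0.16 − 3.24 × 10^-3 = 1.57 × 10^-1 M
Ka = [H+][A-]/[HA] = (3.24 × 10^-3)² / 1.57 × 10^-1 = 6.7 × 10^-5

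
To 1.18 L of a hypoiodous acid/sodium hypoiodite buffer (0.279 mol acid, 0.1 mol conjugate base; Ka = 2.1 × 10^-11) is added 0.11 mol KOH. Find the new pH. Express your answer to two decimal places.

pH = 10.77

OH- converts HOI to OI-: HOI → 0.169 mol, OI- → 0.21 mol.
pKa = −log(2.1 × 10^-11) = 10.678
Henderson–Hasselbalch with mole ratio 0.21/0.169: pH = 10.678 + (+0.094)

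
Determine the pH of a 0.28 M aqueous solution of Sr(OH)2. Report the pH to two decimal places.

Sr(OH)2 is a strong base (each formula unit releases 2 OH-); [OH-] = 0.56 M.
pOH = -log(0.56) = 0.25
pH = 14.00 - 0.25 = 13.75

pH = 13.75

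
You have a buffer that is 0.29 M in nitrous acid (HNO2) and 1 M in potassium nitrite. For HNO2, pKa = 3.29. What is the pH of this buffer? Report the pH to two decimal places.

Using pH = pKa + log([base]/[acid]) with [base]/[acid] = 1/0.29:
pH = 3.29 + (+0.538) = 3.83

pH = 3.83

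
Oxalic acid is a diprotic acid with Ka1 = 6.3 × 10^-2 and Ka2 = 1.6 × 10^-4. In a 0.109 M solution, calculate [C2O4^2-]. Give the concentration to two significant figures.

1.6 × 10^-4 M

First ionization gives [H+] ≈ [HC2O4-] = 5.72 × 10^-2 M.
Second step: Ka2 = [H+][C2O4^2-]/[HC2O4-] ≈ [C2O4^2-] (since [H+] ≈ [HC2O4-]).
So [C2O4^2-] ≈ Ka2.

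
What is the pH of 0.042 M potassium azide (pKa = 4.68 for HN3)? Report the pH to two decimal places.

N3- is the conjugate base of the weak acid HN3.
Ka = 10^(−4.68) = 2.09 × 10^-5
Kb = Kw/Ka = 1.0×10^-14 / 2.09 × 10^-5 = 4.78 × 10^-10
Kb = x²/(0.042 − x) = 4.78 × 10^-10
Since Kb ≪ C₀, x ≈ √(Kb·C₀) = 4.48 × 10^-6 M.
pOH = 5.35, so pH = 14.00 − pOH = 8.65

pH = 8.65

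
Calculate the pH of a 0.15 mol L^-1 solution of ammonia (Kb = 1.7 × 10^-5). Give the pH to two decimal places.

NH3 + H2O ⇌ NH4+ + OH-
From the ICE table, Kb = [OH-]²/(0.15 − [OH-]) = 1.7 × 10^-5.
Since Kb ≪ C₀, [OH-] ≈ √(Kb·C₀) = 1.60 × 10^-3 M.
pOH = 2.80, so pH = 14.00 − pOH = 11.20

pH = 11.20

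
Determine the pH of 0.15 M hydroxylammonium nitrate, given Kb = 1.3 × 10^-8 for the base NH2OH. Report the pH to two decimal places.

NH3OH+ is the conjugate acid of the weak base NH2OH.
Ka = Kw/Kb = 1.0×10^-14 / 1.3 × 10^-8 = 7.69 × 10^-7
From the ICE table, Ka = [H+]²/(0.15 − [H+]) = 7.69 × 10^-7.
Assume [H+] ≪ 0.15: [H+] ≈ √(7.69 × 10^-7 × 0.15) = 3.40 × 10^-4 M
pH = −log(3.40 × 10^-4) = 3.47

pH = 3.47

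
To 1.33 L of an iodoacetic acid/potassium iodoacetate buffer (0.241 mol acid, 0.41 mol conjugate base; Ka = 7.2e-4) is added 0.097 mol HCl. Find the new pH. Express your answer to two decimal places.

After neutralization: n(ICH2COOH) = 0.338 mol, n(ICH2COO-) = 0.313 mol.
pKa = −log(7.2 × 10^-4) = 3.143
pH = pKa + log([A⁻]/[HA]) = 3.143 + log(0.313/0.338) = 3.143 -0.033

pH = 3.11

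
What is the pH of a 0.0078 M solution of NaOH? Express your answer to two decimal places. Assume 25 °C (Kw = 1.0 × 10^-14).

NaOH is a strong base; [OH-] = 0.0078 M.
pOH = -log(0.0078) = 2.11
pH = 14.00 - 2.11 = 11.89

pH = 11.89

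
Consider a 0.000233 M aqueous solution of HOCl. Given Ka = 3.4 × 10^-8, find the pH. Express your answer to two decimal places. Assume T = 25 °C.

HOCl ⇌ OCl- + H+
From the ICE table, Ka = [H+]²/(0.000233 − [H+]) = 3.4 × 10^-8.
Neglecting [H+] in the denominator: [H+] = √(3.4 × 10^-8 × 0.000233) = 2.81 × 10^-6 M
pH = −log(2.81 × 10^-6) = 5.55

pH = 5.55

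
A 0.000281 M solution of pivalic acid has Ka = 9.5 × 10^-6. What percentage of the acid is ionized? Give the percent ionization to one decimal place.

(CH3)3CCOOH ⇌ (CH3)3CCOO- + H+; let x = [H+] at equilibrium.
Solve x² + 9.5e-06x − 2.67e-09 = 0 → x = 4.71 × 10^-5 M
Fraction ionized = 4.71 × 10^-5 / 0.000281 = 0.1676 → 16.8%

16.8%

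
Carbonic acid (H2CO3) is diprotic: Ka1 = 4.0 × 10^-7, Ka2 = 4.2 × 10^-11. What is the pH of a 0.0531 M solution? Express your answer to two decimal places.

pH = 3.84

Ka1 ≫ Ka2, so treat the first dissociation as the only significant source of H+.
Ka1 = x²/(0.0531 − x) = 4.0 × 10^-7
x ≈ √(4.0 × 10^-7 × 0.0531) = 1.46 × 10^-4 M
pH = −log(1.46 × 10^-4) = 3.84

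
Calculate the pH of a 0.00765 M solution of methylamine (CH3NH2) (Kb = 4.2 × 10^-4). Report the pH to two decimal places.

pH = 11.20

CH3NH2 + H2O ⇌ CH3NH3+ + OH-
Kb = [OH-]²/(0.00765 − [OH-]) = 4.2 × 10^-4
Here C₀/Kb ≈ 18.2, so the small-[OH-] approximation fails. Use the quadratic:
[OH-] = [−0.00042 + √(0.00042² + 1.29e-05)]/2 = 1.59 × 10^-3 M
pOH = 2.80, so pH = 14.00 − pOH = 11.20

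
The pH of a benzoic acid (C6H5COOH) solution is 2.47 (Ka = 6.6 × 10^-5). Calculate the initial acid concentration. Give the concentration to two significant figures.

C₀ = 1.8 × 10^-1 M

[H+] = 10^(-2.47) = 3.39 × 10^-3 M = x
Ka = x²/(C₀ − x) ⇒ C₀ = x + x²/Ka
C₀ = 3.39 × 10^-3 + (3.39 × 10^-3)²/(6.6 × 10^-5) = 1.78 × 10^-1 M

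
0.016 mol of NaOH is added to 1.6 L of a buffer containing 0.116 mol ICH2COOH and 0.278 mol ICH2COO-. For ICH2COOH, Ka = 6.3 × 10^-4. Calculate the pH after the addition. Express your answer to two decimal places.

pH = 3.67

After neutralization: n(ICH2COOH) = 0.1 mol, n(ICH2COO-) = 0.294 mol.
pKa = −log(6.3 × 10^-4) = 3.201
pH = pKa + log(n_ICH2COO-/n_ICH2COOH) = 3.201 + log(0.294/0.1) = 3.201 + (+0.468)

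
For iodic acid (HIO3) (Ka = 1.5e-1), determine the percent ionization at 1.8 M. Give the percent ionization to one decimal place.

HIO3 ⇌ IO3- + H+; let x = [H+] at equilibrium.
Ka = x²/(C₀ − x); solving the quadratic gives x = 4.50 × 10^-1 M.
% ionization = x/C₀ × 100% = 4.50 × 10^-1/1.8 × 100% = 25.0%

25.0%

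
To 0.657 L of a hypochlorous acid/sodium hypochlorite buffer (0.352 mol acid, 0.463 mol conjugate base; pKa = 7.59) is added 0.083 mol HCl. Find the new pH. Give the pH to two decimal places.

pH = 7.53

After neutralization: n(HOCl) = 0.435 mol, n(OCl-) = 0.38 mol.
pH = pKa + log(n_OCl-/n_HOCl) = 7.59 + log(0.38/0.435) = 7.59 + (-0.059)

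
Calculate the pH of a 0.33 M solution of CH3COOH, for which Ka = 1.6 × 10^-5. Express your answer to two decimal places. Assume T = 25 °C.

pH = 2.64

CH3COOH ⇌ CH3COO- + H+
Ka = [H+]²/(0.33 − [H+]) = 1.6 × 10^-5
Since Ka ≪ C₀, [H+] ≈ √(Ka·C₀) = 2.30 × 10^-3 M.
Check: 0.7% ionized — well under 5%, approximation valid.
pH = −log(2.30 × 10^-3) = 2.64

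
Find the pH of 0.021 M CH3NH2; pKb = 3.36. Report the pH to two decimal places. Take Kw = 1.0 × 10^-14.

pH = 11.45

CH3NH2 + H2O ⇌ CH3NH3+ + OH-
Kb = 10^(−3.36) = 4.37 × 10^-4
Kb = [OH-]²/(0.021 − [OH-]) = 4.37 × 10^-4
[OH-] is not negligible relative to C₀; solve [OH-]² + 0.000437·[OH-] − 9.18e-06 = 0.
[OH-] = (−Kb + √(Kb² + 4·Kb·C₀))/2 = 2.82 × 10^-3 M
pOH = −log(2.82 × 10^-3) = 2.55; pH = 14.00 − 2.55 = 11.45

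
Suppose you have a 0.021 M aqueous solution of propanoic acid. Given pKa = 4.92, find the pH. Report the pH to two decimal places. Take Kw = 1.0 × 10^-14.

pH = 3.30

CH3CH2COOH ⇌ CH3CH2COO- + H+
Ka = 10^(−4.92) = 1.20 × 10^-5
Ka = x²/(0.021 − x) = 1.20 × 10^-5
Neglecting x in the denominator: x = √(1.20 × 10^-5 × 0.021) = 5.02 × 10^-4 M
(x/C₀ = 2.4% < 5%, so the approximation holds.)
pH = −log[H+] = −log(5.02 × 10^-4) = 3.30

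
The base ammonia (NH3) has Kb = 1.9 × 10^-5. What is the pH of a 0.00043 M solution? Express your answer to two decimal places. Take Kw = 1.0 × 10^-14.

pH = 9.91

NH3 + H2O ⇌ NH4+ + OH-
Kb = [OH-]²/(0.00043 − [OH-]) = 1.9 × 10^-5
Here C₀/Kb ≈ 22.6, so the small-[OH-] approximation fails. Use the quadratic:
[OH-] = (−Kb + √(Kb² + 4·Kb·C₀))/2 = 8.14 × 10^-5 M
pOH = −log(8.14 × 10^-5) = 4.09; pH = 14.00 − 4.09 = 9.91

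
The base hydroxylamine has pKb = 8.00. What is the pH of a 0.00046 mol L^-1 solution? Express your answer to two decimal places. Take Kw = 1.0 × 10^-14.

NH2OH + H2O ⇌ NH3OH+ + OH-
Kb = 10^(−8.00) = 1.00 × 10^-8
From the ICE table, Kb = [OH-]²/(0.00046 − [OH-]) = 1.00 × 10^-8.
Assume [OH-] ≪ 0.00046: [OH-] ≈ √(1.00 × 10^-8 × 0.00046) = 2.14 × 10^-6 M
Check: 0.47% ionized — well under 5%, approximation valid.
pOH = 5.67, so pH = 14.00 − pOH = 8.33

pH = 8.33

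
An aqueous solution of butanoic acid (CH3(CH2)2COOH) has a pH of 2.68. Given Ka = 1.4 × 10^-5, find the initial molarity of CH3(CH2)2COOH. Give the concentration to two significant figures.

[H+] = 10^(-2.68) = 2.09 × 10^-3 M = x
Ka = x²/(C₀ − x) ⇒ C₀ = x + x²/Ka
C₀ = 2.09 × 10^-3 + (2.09 × 10^-3)²/(1.4 × 10^-5) = 3.14 × 10^-1 M

C₀ = 3.1 × 10^-1 M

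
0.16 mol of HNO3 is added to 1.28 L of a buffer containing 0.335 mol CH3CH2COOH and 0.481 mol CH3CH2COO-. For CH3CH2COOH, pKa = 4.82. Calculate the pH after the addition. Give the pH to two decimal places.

pH = 4.63

Added H+ converts CH3CH2COO- to CH3CH2COOH: CH3CH2COOH → 0.495 mol, CH3CH2COO- → 0.321 mol.
pH = pKa + log([A⁻]/[HA]) = 4.82 + log(0.321/0.495) = 4.82 -0.188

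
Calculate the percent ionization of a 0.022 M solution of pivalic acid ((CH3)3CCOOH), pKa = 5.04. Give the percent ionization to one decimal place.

2.0%

(CH3)3CCOOH ⇌ (CH3)3CCOO- + H+; let x = [H+] at equilibrium.
Ka = 10^(−5.04) = 9.12 × 10^-6
x ≈ √(Ka·C₀) = √(9.12 × 10^-6 × 0.022) = 4.48 × 10^-4 M
% ionization = x/C₀ × 100% = 4.48 × 10^-4/0.022 × 100% = 2.0%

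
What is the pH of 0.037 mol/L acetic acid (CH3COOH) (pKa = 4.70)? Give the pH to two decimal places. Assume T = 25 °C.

pH = 3.07

CH3COOH ⇌ CH3COO- + H+
Ka = 10^(−4.70) = 2.00 × 10^-5
From the ICE table, Ka = [H+]²/(0.037 − [H+]) = 2.00 × 10^-5.
Assume [H+] ≪ 0.037: [H+] ≈ √(2.00 × 10^-5 × 0.037) = 8.60 × 10^-4 M
([H+]/C₀ = 2.3% < 5%, so the approximation holds.)
pH = −log(8.60 × 10^-4) = 3.07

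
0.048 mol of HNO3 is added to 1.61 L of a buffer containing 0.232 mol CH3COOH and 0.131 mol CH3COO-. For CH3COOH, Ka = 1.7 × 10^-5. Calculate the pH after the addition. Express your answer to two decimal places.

pH = 4.24

Added H+ converts CH3COO- to CH3COOH: CH3COOH → 0.28 mol, CH3COO- → 0.083 mol.
pKa = −log(1.7 × 10^-5) = 4.770
pH = pKa + log(n_CH3COO-/n_CH3COOH) = 4.770 + log(0.083/0.28) = 4.770 + (-0.528)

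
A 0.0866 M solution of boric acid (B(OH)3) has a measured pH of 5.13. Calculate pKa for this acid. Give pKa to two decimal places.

pKa = 9.20

[H+] = 10^(-5.13) = 7.41 × 10^-6 M
At equilibrium [HA] = 0.0866 − 7.41 × 10^-6 = 8.66 × 10^-2 M
Ka = [H+][A-]/[HA] = (7.41 × 10^-6)² / 8.66 × 10^-2 = 6.34 × 10^-10
pKa = -log(6.34 × 10^-10) = 9.20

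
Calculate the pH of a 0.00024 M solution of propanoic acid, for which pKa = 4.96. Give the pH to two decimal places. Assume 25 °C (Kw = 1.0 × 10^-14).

pH = 4.34

CH3CH2COOH ⇌ CH3CH2COO- + H+
Ka = 10^(−4.96) = 1.10 × 10^-5
Let x = [H+] at equilibrium. Ka = x²/(0.00024 − x).
x is not negligible relative to C₀; solve x² + 1.1e-05·x − 2.64e-09 = 0.
x = [−1.1e-05 + √(1.1e-05² + 1.06e-08)]/2 = 4.62 × 10^-5 M
pH = −log(4.62 × 10^-5) = 4.34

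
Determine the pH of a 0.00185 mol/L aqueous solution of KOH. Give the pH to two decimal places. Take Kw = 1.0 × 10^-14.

pH = 11.27

KOH is a strong base; [OH-] = 0.00185 M.
pOH = -log(0.00185) = 2.73
pH = 14.00 - 2.73 = 11.27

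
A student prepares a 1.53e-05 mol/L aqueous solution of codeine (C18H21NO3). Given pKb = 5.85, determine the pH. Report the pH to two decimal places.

pH = 8.60

C18H21NO3 + H2O ⇌ C18H22NO3+ + OH-
Kb = 10^(−5.85) = 1.41 × 10^-6
Let x = [OH-] at equilibrium. Kb = x²/(1.53e-05 − x).
x is not negligible relative to C₀; solve x² + 1.41e-06·x − 2.16e-11 = 0.
x = (−Kb + √(Kb² + 4·Kb·C₀))/2 = 3.99 × 10^-6 M
pOH = 5.40, so pH = 14.00 − pOH = 8.60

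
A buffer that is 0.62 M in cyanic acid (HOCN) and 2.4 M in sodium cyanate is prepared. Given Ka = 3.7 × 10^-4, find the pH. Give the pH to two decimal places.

pKa = −log(3.7 × 10^-4) = 3.432
pH = pKa + log([A⁻]/[HA]) = 3.432 + log(2.4/0.62)
pH = 3.432 + (+0.588) = 4.02

pH = 4.02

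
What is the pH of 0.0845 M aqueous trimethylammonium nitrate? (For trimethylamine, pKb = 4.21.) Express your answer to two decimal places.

(CH3)3NH+ is the conjugate acid of the weak base (CH3)3N.
Kb = 10^(−4.21) = 6.17 × 10^-5
Ka = Kw/Kb = 1.0×10^-14 / 6.17 × 10^-5 = 1.62 × 10^-10
From the ICE table, Ka = [H+]²/(0.0845 − [H+]) = 1.62 × 10^-10.
Neglecting [H+] in the denominator: [H+] = √(1.62 × 10^-10 × 0.0845) = 3.70 × 10^-6 M
pH = −log[H+] = −log(3.70 × 10^-6) = 5.43

pH = 5.43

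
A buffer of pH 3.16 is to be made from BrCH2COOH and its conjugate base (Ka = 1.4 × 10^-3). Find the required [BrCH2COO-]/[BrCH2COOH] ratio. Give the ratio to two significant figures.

ratio = 2.0

pKa = -log(1.4 × 10^-3) = 2.854
pH = pKa + log(r) ⇒ log(r) = 3.16 − 2.854 = +0.306
r = [BrCH2COO-]/[BrCH2COOH] = 10^(+0.306) = 2.02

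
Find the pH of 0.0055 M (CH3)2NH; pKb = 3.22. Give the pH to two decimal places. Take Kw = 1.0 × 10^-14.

(CH3)2NH + H2O ⇌ (CH3)2NH2+ + OH-
Kb = 10^(−3.22) = 6.03 × 10^-4
From the ICE table, Kb = [OH-]²/(0.0055 − [OH-]) = 6.03 × 10^-4.
Here C₀/Kb ≈ 9.12, so the small-[OH-] approximation fails. Use the quadratic:
[OH-] = (−Kb + √(Kb² + 4·Kb·C₀))/2 = 1.54 × 10^-3 M
pOH = −log(1.54 × 10^-3) = 2.81; pH = 14.00 − 2.81 = 11.19

pH = 11.19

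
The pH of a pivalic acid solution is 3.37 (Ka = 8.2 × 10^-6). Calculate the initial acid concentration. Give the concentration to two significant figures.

C₀ = 2.3 × 10^-2 M

[H+] = 10^(-3.37) = 4.27 × 10^-4 M = x
Ka = x²/(C₀ − x) ⇒ C₀ = x + x²/Ka
C₀ = 4.27 × 10^-4 + (4.27 × 10^-4)²/(8.2 × 10^-6) = 2.27 × 10^-2 M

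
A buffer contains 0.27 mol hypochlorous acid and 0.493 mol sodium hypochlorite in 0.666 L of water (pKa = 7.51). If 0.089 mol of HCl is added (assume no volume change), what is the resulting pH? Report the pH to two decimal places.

pH = 7.56

Added H+ converts OCl- to HOCl: HOCl → 0.359 mol, OCl- → 0.404 mol.
pH = pKa + log(n_OCl-/n_HOCl) = 7.51 + log(0.404/0.359) = 7.51 + (+0.051)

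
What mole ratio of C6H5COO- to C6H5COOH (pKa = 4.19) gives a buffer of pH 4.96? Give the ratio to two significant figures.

ratio = 5.9

pH = pKa + log(r) ⇒ log(r) = 4.96 − 4.19 = +0.77
r = [C6H5COO-]/[C6H5COOH] = 10^(+0.77) = 5.89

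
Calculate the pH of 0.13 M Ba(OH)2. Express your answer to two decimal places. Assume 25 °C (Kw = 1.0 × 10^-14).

pH = 13.41

Ba(OH)2 is a strong base (each formula unit releases 2 OH-); [OH-] = 0.26 M.
pOH = -log(0.26) = 0.59
pH = 14.00 - 0.59 = 13.41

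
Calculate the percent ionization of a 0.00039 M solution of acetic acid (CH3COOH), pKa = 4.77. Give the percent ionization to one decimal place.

CH3COOH ⇌ CH3COO- + H+; let x = [H+] at equilibrium.
Ka = 10^(−4.77) = 1.70 × 10^-5
Solve x² + 1.7e-05x − 6.63e-09 = 0 → x = 7.34 × 10^-5 M
% ionization = x/C₀ × 100% = 7.34 × 10^-5/0.00039 × 100% = 18.8%

18.8%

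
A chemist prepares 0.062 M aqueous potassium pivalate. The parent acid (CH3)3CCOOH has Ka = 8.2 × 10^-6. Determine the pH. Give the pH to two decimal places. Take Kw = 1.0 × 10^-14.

pH = 8.94

(CH3)3CCOO- is the conjugate base of the weak acid (CH3)3CCOOH.
Kb = Kw/Ka = 1.0×10^-14 / 8.2 × 10^-6 = 1.22 × 10^-9
From the ICE table, Kb = [OH-]²/(0.062 − [OH-]) = 1.22 × 10^-9.
Neglecting [OH-] in the denominator: [OH-] = √(1.22 × 10^-9 × 0.062) = 8.70 × 10^-6 M
pOH = 5.06, so pH = 14.00 − pOH = 8.94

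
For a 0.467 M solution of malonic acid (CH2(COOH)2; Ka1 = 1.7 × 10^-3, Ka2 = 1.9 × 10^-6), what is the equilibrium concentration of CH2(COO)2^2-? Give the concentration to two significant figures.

1.9 × 10^-6 M

First ionization gives [H+] ≈ [CH2(COOH)COO-] = 2.73 × 10^-2 M.
Second step: Ka2 = [H+][CH2(COO)2^2-]/[CH2(COOH)COO-] ≈ [CH2(COO)2^2-] (since [H+] ≈ [CH2(COOH)COO-]).
So [CH2(COO)2^2-] ≈ Ka2.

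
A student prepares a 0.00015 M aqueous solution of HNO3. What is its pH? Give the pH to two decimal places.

HNO3 is a strong acid and dissociates completely, so [H+] = 0.00015 M.
pH = -log(0.00015) = 3.82

pH = 3.82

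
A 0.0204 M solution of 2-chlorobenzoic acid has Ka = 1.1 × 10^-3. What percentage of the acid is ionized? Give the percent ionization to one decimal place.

ClC6H4COOH ⇌ ClC6H4COO- + H+; let x = [H+] at equilibrium.
Ka = x²/(C₀ − x); solving the quadratic gives x = 4.22 × 10^-3 M.
Fraction ionized = 4.22 × 10^-3 / 0.0204 = 0.2069 → 20.7%

20.7%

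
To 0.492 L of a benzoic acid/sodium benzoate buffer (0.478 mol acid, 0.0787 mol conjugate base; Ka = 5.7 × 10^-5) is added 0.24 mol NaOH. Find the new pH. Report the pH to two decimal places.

pH = 4.37

After neutralization: n(C6H5COOH) = 0.238 mol, n(C6H5COO-) = 0.319 mol.
pKa = −log(5.7 × 10^-5) = 4.244
Henderson–Hasselbalch with mole ratio 0.319/0.238: pH = 4.244 + (+0.127)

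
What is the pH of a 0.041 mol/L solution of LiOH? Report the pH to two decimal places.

LiOH is a strong base; [OH-] = 0.041 M.
pOH = -log(0.041) = 1.39
pH = 14.00 - 1.39 = 12.61

pH = 12.61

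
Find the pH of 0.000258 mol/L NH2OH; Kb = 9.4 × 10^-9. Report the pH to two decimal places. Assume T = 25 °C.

NH2OH + H2O ⇌ NH3OH+ + OH-
Kb = x²/(0.000258 − x) = 9.4 × 10^-9
Assume x ≪ 0.000258: x ≈ √(9.4 × 10^-9 × 0.000258) = 1.56 × 10^-6 M
pOH = 5.81, so pH = 14.00 − pOH = 8.19

pH = 8.19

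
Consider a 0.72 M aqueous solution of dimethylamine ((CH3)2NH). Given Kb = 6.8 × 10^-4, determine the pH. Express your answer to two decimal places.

pH = 12.34

(CH3)2NH + H2O ⇌ (CH3)2NH2+ + OH-
From the ICE table, Kb = x²/(0.72 − x) = 6.8 × 10^-4.
Assume x ≪ 0.72: x ≈ √(6.8 × 10^-4 × 0.72) = 2.21 × 10^-2 M
(x/C₀ = 3.1% < 5%, so the approximation holds.)
pOH = −log(2.21 × 10^-2) = 1.66; pH = 14.00 − 1.66 = 12.34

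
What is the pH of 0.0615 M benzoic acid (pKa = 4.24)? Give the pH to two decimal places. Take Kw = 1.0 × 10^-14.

pH = 2.73

C6H5COOH ⇌ C6H5COO- + H+
Ka = 10^(−4.24) = 5.75 × 10^-5
Let x = [H+] at equilibrium. Ka = x²/(0.0615 − x).
Assume x ≪ 0.0615: x ≈ √(5.75 × 10^-5 × 0.0615) = 1.88 × 10^-3 M
Check: 3.1% ionized — well under 5%, approximation valid.
pH = −log[H+] = −log(1.88 × 10^-3) = 2.73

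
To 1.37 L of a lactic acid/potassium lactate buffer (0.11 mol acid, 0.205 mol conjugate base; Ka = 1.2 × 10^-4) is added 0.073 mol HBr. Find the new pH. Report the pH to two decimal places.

After neutralization: n(CH3CH(OH)COOH) = 0.183 mol, n(CH3CH(OH)COO-) = 0.132 mol.
pKa = −log(1.2 × 10^-4) = 3.921
Henderson–Hasselbalch with mole ratio 0.132/0.183: pH = 3.921 + (-0.142)

pH = 3.78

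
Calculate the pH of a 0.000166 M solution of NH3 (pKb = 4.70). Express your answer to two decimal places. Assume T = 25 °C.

NH3 + H2O ⇌ NH4+ + OH-
Kb = 10^(−4.70) = 2.00 × 10^-5
From the ICE table, Kb = x²/(0.000166 − x) = 2.00 × 10^-5.
x is not negligible relative to C₀; solve x² + 2e-05·x − 3.32e-09 = 0.
x = (−Kb + √(Kb² + 4·Kb·C₀))/2 = 4.85 × 10^-5 M
pOH = −log(4.85 × 10^-5) = 4.31; pH = 14.00 − 4.31 = 9.69

pH = 9.69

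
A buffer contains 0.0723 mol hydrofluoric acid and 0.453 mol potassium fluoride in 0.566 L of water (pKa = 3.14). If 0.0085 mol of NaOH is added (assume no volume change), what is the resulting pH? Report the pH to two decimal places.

pH = 4.00

After neutralization: n(HF) = 0.0638 mol, n(F-) = 0.462 mol.
pH = pKa + log(n_F-/n_HF) = 3.14 + log(0.462/0.0638) = 3.14 + (+0.860)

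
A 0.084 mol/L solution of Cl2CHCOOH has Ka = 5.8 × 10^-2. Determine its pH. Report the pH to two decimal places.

Cl2CHCOOH ⇌ Cl2CHCOO- + H+
From the ICE table, Ka = x²/(0.084 − x) = 5.8 × 10^-2.
Here C₀/Ka ≈ 1.45, so the small-x approximation fails. Use the quadratic:
x = [−0.058 + √(0.058² + 0.0195)]/2 = 4.66 × 10^-2 M
pH = −log(4.66 × 10^-2) = 1.33

pH = 1.33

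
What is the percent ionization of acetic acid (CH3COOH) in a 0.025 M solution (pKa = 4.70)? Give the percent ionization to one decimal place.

2.8%

CH3COOH ⇌ CH3COO- + H+; let x = [H+] at equilibrium.
Ka = 10^(−4.70) = 2.00 × 10^-5
x ≈ √(Ka·C₀) = √(2.00 × 10^-5 × 0.025) = 7.07 × 10^-4 M
% ionization = x/C₀ × 100% = 7.07 × 10^-4/0.025 × 100% = 2.8%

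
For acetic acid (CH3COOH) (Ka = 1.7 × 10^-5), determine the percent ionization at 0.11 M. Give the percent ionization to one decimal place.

CH3COOH ⇌ CH3COO- + H+; let x = [H+] at equilibrium.
x ≈ √(Ka·C₀) = √(1.7 × 10^-5 × 0.11) = 1.37 × 10^-3 M
Fraction ionized = 1.37 × 10^-3 / 0.11 = 0.0125 → 1.2%

1.2%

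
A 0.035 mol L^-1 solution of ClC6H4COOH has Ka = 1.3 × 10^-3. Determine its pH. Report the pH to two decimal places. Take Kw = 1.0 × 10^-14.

pH = 2.21

ClC6H4COOH ⇌ ClC6H4COO- + H+
Ka = [H+]²/(0.035 − [H+]) = 1.3 × 10^-3
Here C₀/Ka ≈ 26.9, so the small-[H+] approximation fails. Use the quadratic:
[H+] = (−Ka + √(Ka² + 4·Ka·C₀))/2 = 6.13 × 10^-3 M
pH = −log[H+] = −log(6.13 × 10^-3) = 2.21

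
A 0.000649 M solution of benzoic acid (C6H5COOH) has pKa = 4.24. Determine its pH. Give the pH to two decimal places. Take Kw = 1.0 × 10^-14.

C6H5COOH ⇌ C6H5COO- + H+
Ka = 10^(−4.24) = 5.75 × 10^-5
From the ICE table, Ka = [H+]²/(0.000649 − [H+]) = 5.75 × 10^-5.
The 5% rule fails; solving [H+]² + Ka·[H+] − Ka·C₀ = 0 exactly:
[H+] = [−5.75e-05 + √(5.75e-05² + 1.49e-07)]/2 = 1.67 × 10^-4 M
pH = −log(1.67 × 10^-4) = 3.78

pH = 3.78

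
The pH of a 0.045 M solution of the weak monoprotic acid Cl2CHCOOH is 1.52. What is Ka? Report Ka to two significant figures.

[H+] = 10^(-1.52) = 3.02 × 10^-2 M
At equilibrium [HA] = 0.045 − 3.02 × 10^-2 = 1.48 × 10^-2 M
Ka = [H+][A-]/[HA] = (3.02 × 10^-2)² / 1.48 × 10^-2 = 6.2 × 10^-2

Ka = 6.2 × 10^-2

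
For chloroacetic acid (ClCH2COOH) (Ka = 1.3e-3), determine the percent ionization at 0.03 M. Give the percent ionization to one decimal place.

ClCH2COOH ⇌ ClCH2COO- + H+; let x = [H+] at equilibrium.
Solve x² + 0.0013x − 3.9e-05 = 0 → x = 5.63 × 10^-3 M
% ionization = x/C₀ × 100% = 5.63 × 10^-3/0.03 × 100% = 18.8%

18.8%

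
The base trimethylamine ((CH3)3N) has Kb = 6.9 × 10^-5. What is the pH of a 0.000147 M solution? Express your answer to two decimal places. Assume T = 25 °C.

(CH3)3N + H2O ⇌ (CH3)3NH+ + OH-
Kb = [OH-]²/(0.000147 − [OH-]) = 6.9 × 10^-5
[OH-] is not negligible relative to C₀; solve [OH-]² + 6.9e-05·[OH-] − 1.01e-08 = 0.
[OH-] = (−Kb + √(Kb² + 4·Kb·C₀))/2 = 7.20 × 10^-5 M
pOH = 4.14, so pH = 14.00 − pOH = 9.86

pH = 9.86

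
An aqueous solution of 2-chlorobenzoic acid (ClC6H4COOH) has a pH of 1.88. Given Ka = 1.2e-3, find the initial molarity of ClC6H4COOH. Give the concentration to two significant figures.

C₀ = 1.6 × 10^-1 M

[H+] = 10^(-1.88) = 1.32 × 10^-2 M = x
Ka = x²/(C₀ − x) ⇒ C₀ = x + x²/Ka
C₀ = 1.32 × 10^-2 + (1.32 × 10^-2)²/(1.2 × 10^-3) = 1.58 × 10^-1 M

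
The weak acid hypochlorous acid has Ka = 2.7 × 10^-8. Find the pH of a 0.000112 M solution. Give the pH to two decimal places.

pH = 5.76

HOCl ⇌ OCl- + H+
Ka = x²/(0.000112 − x) = 2.7 × 10^-8
Assume x ≪ 0.000112: x ≈ √(2.7 × 10^-8 × 0.000112) = 1.74 × 10^-6 M
Check: 1.6% ionized — well under 5%, approximation valid.
pH = −log[H+] = −log(1.74 × 10^-6) = 5.76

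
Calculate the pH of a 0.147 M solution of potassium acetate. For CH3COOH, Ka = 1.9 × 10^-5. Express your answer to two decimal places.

CH3COO- is the conjugate base of the weak acid CH3COOH.
Kb = Kw/Ka = 1.0×10^-14 / 1.9 × 10^-5 = 5.26 × 10^-10
From the ICE table, Kb = [OH-]²/(0.147 − [OH-]) = 5.26 × 10^-10.
Neglecting [OH-] in the denominator: [OH-] = √(5.26 × 10^-10 × 0.147) = 8.79 × 10^-6 M
pOH = −log(8.79 × 10^-6) = 5.06; pH = 14.00 − 5.06 = 8.94

pH = 8.94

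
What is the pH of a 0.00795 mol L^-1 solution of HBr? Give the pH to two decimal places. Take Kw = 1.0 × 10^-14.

HBr is a strong acid and dissociates completely, so [H+] = 0.00795 M.
pH = -log(0.00795) = 2.10

pH = 2.10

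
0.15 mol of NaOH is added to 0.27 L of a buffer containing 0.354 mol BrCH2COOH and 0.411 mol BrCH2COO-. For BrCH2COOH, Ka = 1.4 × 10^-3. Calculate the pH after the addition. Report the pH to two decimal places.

After neutralization: n(BrCH2COOH) = 0.204 mol, n(BrCH2COO-) = 0.561 mol.
pKa = −log(1.4 × 10^-3) = 2.854
Henderson–Hasselbalch with mole ratio 0.561/0.204: pH = 2.854 + (+0.439)

pH = 3.29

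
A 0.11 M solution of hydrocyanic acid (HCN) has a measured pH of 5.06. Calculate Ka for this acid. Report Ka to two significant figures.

Ka = 6.9 × 10^-10

[H+] = 10^(-5.06) = 8.71 × 10^-6 M
At equilibrium [HA] = 0.11 − 8.71 × 10^-6 = 1.10 × 10^-1 M
Ka = [H+][A-]/[HA] = (8.71 × 10^-6)² / 1.10 × 10^-1 = 6.9 × 10^-10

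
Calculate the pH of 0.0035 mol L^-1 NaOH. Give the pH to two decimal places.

pH = 11.54

NaOH is a strong base; [OH-] = 0.0035 M.
pOH = -log(0.0035) = 2.46
pH = 14.00 - 2.46 = 11.54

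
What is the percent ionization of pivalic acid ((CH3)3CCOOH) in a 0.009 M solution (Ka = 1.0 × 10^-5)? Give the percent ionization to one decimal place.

3.3%

(CH3)3CCOOH ⇌ (CH3)3CCOO- + H+; let x = [H+] at equilibrium.
x ≈ √(Ka·C₀) = √(1.0 × 10^-5 × 0.009) = 3.00 × 10^-4 M
% ionization = x/C₀ × 100% = 3.00 × 10^-4/0.009 × 100% = 3.3%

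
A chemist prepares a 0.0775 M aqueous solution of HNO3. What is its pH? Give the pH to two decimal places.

pH = 1.11

HNO3 is a strong acid and dissociates completely, so [H+] = 0.0775 M.
pH = -log(0.0775) = 1.11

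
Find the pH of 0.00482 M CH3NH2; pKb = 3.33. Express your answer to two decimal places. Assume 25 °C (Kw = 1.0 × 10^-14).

CH3NH2 + H2O ⇌ CH3NH3+ + OH-
Kb = 10^(−3.33) = 4.68 × 10^-4
From the ICE table, Kb = [OH-]²/(0.00482 − [OH-]) = 4.68 × 10^-4.
The 5% rule fails; solving [OH-]² + Kb·[OH-] − Kb·C₀ = 0 exactly:
[OH-] = (−Kb + √(Kb² + 4·Kb·C₀))/2 = 1.29 × 10^-3 M
pOH = −log(1.29 × 10^-3) = 2.89; pH = 14.00 − 2.89 = 11.11

pH = 11.11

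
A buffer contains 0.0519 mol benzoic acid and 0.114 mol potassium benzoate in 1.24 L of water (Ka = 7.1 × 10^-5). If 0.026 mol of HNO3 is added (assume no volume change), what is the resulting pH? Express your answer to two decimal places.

pH = 4.20

After neutralization: n(C6H5COOH) = 0.0779 mol, n(C6H5COO-) = 0.088 mol.
pKa = −log(7.1 × 10^-5) = 4.149
Henderson–Hasselbalch with mole ratio 0.088/0.0779: pH = 4.149 + (+0.053)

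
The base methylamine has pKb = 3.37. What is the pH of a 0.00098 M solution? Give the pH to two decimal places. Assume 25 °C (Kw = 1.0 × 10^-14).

CH3NH2 + H2O ⇌ CH3NH3+ + OH-
Kb = 10^(−3.37) = 4.27 × 10^-4
From the ICE table, Kb = x²/(0.00098 − x) = 4.27 × 10^-4.
x is not negligible relative to C₀; solve x² + 0.000427·x − 4.18e-07 = 0.
x = (−Kb + √(Kb² + 4·Kb·C₀))/2 = 4.68 × 10^-4 M
pOH = −log(4.68 × 10^-4) = 3.33; pH = 14.00 − 3.33 = 10.67

pH = 10.67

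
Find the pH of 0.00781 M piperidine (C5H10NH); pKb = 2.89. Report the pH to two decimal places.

pH = 11.41

C5H10NH + H2O ⇌ C5H10NH2+ + OH-
Kb = 10^(−2.89) = 1.29 × 10^-3
From the ICE table, Kb = x²/(0.00781 − x) = 1.29 × 10^-3.
Here C₀/Kb ≈ 6.05, so the small-x approximation fails. Use the quadratic:
x = [−0.00129 + √(0.00129² + 4.03e-05)]/2 = 2.59 × 10^-3 M
pOH = −log(2.59 × 10^-3) = 2.59; pH = 14.00 − 2.59 = 11.41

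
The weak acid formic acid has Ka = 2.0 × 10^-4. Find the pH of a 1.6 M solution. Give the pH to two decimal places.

pH = 1.75

HCOOH ⇌ HCOO- + H+
From the ICE table, Ka = [H+]²/(1.6 − [H+]) = 2.0 × 10^-4.
Since Ka ≪ C₀, [H+] ≈ √(Ka·C₀) = 1.79 × 10^-2 M.
pH = −log(1.79 × 10^-2) = 1.75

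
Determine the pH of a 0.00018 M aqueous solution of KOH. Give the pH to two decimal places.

KOH is a strong base; [OH-] = 0.00018 M.
pOH = -log(0.00018) = 3.74
pH = 14.00 - 3.74 = 10.26

pH = 10.26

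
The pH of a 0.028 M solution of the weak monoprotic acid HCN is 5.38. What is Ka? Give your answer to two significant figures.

[H+] = 10^(-5.38) = 4.17 × 10^-6 M
At equilibrium [HA] = 0.028 − 4.17 × 10^-6 = 2.80 × 10^-2 M
Ka = [H+][A-]/[HA] = (4.17 × 10^-6)² / 2.80 × 10^-2 = 6.2 × 10^-10

Ka = 6.2 × 10^-10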